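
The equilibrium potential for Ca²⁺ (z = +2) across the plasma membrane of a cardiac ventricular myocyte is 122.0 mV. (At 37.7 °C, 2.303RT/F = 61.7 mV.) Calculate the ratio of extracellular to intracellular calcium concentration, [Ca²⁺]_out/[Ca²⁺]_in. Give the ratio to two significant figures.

9000

log₁₀([out]/[in]) = E·z/(61.7) = 122.0 × 2 / 61.7 = 3.9546
[out]/[in] = 10^(3.9546) = 9008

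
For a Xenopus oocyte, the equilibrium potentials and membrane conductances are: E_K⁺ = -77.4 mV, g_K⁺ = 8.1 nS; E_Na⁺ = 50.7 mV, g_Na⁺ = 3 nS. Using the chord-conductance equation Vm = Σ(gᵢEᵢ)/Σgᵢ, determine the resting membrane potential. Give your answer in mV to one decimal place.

-42.8 mV

Σ gᵢEᵢ = 8.1·(-77.4) + 3·(50.7) = -474.84
Σ gᵢ = 8.1 + 3 = 11.1
Vm = -474.84 / 11.1 = -42.78 mV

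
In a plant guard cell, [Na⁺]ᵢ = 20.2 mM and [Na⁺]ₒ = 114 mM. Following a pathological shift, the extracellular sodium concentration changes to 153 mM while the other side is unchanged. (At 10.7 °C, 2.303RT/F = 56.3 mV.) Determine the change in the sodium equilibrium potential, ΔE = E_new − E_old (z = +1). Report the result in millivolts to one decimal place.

E_old = (56.3/1)·log₁₀(114/20.2) = 42.31 mV
E_new = (56.3/1)·log₁₀(153/20.2) = 49.51 mV
ΔE = 49.51 − (42.31) = 7.19 mV

7.2 mV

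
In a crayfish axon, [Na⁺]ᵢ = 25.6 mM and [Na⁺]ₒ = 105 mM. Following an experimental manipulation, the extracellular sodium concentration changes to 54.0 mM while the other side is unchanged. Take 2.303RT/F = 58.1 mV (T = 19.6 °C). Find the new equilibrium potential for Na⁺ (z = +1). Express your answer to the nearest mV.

After the shift: [Na⁺]_out = 54.0, [Na⁺]_in = 25.6 mM.
E_new = (58.1/1)·log₁₀(54.0/25.6) = 58.10 · (0.3242) = 18.83 mV

19 mV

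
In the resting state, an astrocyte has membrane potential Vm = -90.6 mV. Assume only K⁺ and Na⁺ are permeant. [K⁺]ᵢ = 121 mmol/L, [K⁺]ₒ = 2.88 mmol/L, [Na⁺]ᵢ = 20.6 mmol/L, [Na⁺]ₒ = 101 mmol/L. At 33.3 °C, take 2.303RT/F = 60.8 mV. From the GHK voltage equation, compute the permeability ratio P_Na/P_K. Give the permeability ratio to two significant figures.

Let α = P_Na/P_K. GHK: Vm = 60.8·log₁₀[(Kₒ + α·Naₒ)/(Kᵢ + α·Naᵢ)].
10^(Vm/60.8) = 10^(-90.6/60.8) = 0.03235
So 0.03235·(Kᵢ + α·Naᵢ) = Kₒ + α·Naₒ → α = (0.03235·121.0 − 2.88) / (101.0 − 0.03235·20.6)
α = (3.914 − 2.88) / (101.0 − 0.6664) = 1.034/100.3 = 0.01031

0.010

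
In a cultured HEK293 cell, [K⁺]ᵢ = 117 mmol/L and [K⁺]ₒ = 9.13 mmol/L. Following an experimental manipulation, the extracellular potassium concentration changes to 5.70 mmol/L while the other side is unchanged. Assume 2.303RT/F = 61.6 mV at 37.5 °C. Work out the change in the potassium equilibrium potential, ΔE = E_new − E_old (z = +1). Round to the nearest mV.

E_old = (61.6/1)·log₁₀(9.13/117) = -68.24 mV
E_new = (61.6/1)·log₁₀(5.70/117) = -80.84 mV
ΔE = -80.84 − (-68.24) = -12.60 mV

-13 mV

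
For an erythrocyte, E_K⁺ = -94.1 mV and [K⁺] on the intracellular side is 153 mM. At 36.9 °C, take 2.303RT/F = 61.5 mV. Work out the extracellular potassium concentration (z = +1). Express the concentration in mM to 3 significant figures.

Nernst: E = (61.5/1) · log₁₀([out]/[in]), so log₁₀([out]/[in]) = -94.1 × 1 / 61.5 = -1.5301.
[out]/[in] = 10^(-1.5301) = 0.02951.
[out] = 0.02951 × 153 = 4.515 mM.

4.51 mM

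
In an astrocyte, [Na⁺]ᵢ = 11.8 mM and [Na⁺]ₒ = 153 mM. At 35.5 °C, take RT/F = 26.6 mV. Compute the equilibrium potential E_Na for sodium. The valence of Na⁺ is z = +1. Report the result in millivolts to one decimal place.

E = (26.6/z) · ln([Na⁺]_out/[Na⁺]_in) with z = +1.
= (26.6/1) · ln(153/11.8) = 26.60 · ln(12.97)
= 26.60 · (2.5623) = 68.16 mV

68.2 mV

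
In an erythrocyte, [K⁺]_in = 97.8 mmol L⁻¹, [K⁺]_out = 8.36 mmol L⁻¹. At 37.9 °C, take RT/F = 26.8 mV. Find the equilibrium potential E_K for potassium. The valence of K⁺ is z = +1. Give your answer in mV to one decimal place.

E = (26.8/z) · ln([K⁺]_out/[K⁺]_in) with z = +1.
= (26.8/1) · ln(8.36/97.8) = 26.80 · ln(0.08548)
= 26.80 · (-2.4595) = -65.91 mV

-65.9 mV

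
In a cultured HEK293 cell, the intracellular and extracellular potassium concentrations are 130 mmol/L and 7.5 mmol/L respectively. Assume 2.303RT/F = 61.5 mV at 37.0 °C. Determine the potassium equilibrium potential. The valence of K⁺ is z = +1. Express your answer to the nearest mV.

E = (61.5/z) · log₁₀([K⁺]_out/[K⁺]_in) with z = +1.
= (61.5/1) · log₁₀(7.5/130) = 61.50 · log₁₀(0.05769)
= 61.50 · (-1.2389) = -76.19 mV

-76 mV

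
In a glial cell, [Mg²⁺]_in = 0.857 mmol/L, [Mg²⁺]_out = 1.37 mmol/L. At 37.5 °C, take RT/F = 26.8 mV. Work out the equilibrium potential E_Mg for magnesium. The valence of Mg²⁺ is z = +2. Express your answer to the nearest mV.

E = (26.8/z) · ln([Mg²⁺]_out/[Mg²⁺]_in) with z = +2.
= (26.8/2) · ln(1.37/0.857) = 13.40 · ln(1.599)
= 13.40 · (0.4691) = 6.29 mV

6 mV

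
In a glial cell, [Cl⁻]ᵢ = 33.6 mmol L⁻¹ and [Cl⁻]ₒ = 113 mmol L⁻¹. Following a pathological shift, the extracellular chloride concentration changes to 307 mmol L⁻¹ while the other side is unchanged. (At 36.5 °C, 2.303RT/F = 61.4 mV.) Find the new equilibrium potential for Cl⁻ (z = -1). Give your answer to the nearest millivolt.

After the shift: [Cl⁻]_out = 307, [Cl⁻]_in = 33.6 mmol L⁻¹.
E_new = (61.4/-1)·log₁₀(307/33.6) = -61.40 · (0.9608) = -58.99 mV

-59 mV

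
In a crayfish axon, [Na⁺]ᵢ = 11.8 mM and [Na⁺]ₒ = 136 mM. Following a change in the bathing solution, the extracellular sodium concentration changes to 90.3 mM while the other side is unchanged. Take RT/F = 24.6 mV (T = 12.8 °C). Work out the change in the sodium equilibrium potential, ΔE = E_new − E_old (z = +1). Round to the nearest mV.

-10 mV

E_old = (24.6/1)·ln(136/11.8) = 60.14 mV
E_new = (24.6/1)·ln(90.3/11.8) = 50.06 mV
ΔE = 50.06 − (60.14) = -10.07 mV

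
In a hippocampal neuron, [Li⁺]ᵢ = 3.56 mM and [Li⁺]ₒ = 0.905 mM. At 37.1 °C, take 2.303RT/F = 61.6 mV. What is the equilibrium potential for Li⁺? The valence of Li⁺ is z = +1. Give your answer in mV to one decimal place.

-36.6 mV

E = (61.6/z) · log₁₀([Li⁺]_out/[Li⁺]_in) with z = +1.
= (61.6/1) · log₁₀(0.905/3.56) = 61.60 · log₁₀(0.2542)
= 61.60 · (-0.5948) = -36.64 mV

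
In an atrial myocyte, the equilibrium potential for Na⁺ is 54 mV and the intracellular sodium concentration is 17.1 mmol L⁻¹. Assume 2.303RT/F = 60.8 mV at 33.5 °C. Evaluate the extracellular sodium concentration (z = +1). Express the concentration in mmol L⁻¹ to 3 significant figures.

132 mmol L⁻¹

Nernst: E = (60.8/1) · log₁₀([out]/[in]), so log₁₀([out]/[in]) = 54.0 × 1 / 60.8 = 0.8882.
[out]/[in] = 10^(0.8882) = 7.73.
[out] = 7.73 × 17.1 = 132.2 mmol L⁻¹.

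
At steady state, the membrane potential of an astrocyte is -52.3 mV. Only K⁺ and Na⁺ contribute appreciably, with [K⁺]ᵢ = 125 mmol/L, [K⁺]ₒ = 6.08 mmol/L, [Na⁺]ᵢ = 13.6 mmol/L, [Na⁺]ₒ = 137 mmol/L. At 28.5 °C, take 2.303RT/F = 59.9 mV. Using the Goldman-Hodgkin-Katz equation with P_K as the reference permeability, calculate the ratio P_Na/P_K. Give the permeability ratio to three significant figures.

0.0789

Let α = P_Na/P_K. GHK: Vm = 59.9·log₁₀[(Kₒ + α·Naₒ)/(Kᵢ + α·Naᵢ)].
10^(Vm/59.9) = 10^(-52.3/59.9) = 0.13393
So 0.13393·(Kᵢ + α·Naᵢ) = Kₒ + α·Naₒ → α = (0.13393·125.0 − 6.08) / (137.0 − 0.13393·13.6)
α = (16.74 − 6.08) / (137.0 − 1.821) = 10.66/135.2 = 0.07887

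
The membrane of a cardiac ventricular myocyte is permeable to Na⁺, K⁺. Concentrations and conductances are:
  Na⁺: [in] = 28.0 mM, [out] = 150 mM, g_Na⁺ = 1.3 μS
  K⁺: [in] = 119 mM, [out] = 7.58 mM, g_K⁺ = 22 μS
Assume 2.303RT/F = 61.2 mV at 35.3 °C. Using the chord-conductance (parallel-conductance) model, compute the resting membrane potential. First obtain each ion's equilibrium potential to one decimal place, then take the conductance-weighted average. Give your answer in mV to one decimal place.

-66.6 mV

E_Na⁺ = (61.2/1)·log₁₀(150/28.0) = 44.6 mV
E_K⁺ = (61.2/1)·log₁₀(7.58/119) = -73.2 mV
Vm = (Σ gᵢEᵢ)/(Σ gᵢ) = (1.3·44.6 + 22·-73.2) / (1.3 + 22)
= -1552.42 / 23.3 = -66.63 mV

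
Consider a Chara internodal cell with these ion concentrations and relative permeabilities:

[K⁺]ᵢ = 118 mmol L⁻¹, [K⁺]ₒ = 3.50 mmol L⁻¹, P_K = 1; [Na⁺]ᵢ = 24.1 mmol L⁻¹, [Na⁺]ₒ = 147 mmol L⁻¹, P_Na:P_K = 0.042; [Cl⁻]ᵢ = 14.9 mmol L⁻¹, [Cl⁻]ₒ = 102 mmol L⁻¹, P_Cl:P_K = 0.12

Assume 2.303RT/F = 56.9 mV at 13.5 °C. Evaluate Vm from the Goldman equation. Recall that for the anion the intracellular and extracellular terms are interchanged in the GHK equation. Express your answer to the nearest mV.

Vm = 56.9 · log₁₀[(Σ P·[cation]ₒ + Σ P·[anion]ᵢ) / (Σ P·[cation]ᵢ + Σ P·[anion]ₒ)]
Numerator = 1×3.50 + 0.042×147 + 0.12×14.9 = 11.46
Denominator = 1×118 + 0.042×24.1 + 0.12×102 = 131.3
Vm = 56.9 · log₁₀(0.087328) = 56.9 × (-1.0588) = -60.25 mV

-60 mV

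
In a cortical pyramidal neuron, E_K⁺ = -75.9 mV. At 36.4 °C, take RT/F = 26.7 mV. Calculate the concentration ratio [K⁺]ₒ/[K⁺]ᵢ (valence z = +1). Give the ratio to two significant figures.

0.058

ln([out]/[in]) = E·z/(26.7) = -75.9 × 1 / 26.7 = -2.8427
[out]/[in] = e^(-2.8427) = 0.05827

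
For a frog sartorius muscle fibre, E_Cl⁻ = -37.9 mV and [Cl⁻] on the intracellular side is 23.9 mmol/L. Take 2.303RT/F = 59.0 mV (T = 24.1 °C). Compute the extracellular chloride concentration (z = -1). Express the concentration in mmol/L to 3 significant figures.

Nernst: E = (59.0/-1) · log₁₀([out]/[in]), so log₁₀([out]/[in]) = -37.9 × -1 / 59.0 = 0.6424.
[out]/[in] = 10^(0.6424) = 4.389.
[out] = 4.389 × 23.9 = 104.9 mmol/L.

105 mmol/L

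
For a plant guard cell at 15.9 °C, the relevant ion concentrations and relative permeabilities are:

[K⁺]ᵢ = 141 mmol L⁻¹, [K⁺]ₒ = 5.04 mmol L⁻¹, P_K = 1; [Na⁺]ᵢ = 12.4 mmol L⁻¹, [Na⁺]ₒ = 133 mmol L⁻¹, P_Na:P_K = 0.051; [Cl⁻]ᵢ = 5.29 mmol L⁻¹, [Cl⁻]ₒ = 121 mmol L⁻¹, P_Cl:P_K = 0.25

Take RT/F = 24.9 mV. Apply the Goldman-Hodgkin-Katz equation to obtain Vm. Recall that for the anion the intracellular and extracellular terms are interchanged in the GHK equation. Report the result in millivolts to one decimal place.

Vm = 24.9 · ln[(Σ P·[cation]ₒ + Σ P·[anion]ᵢ) / (Σ P·[cation]ᵢ + Σ P·[anion]ₒ)]
Numerator = 1×5.04 + 0.051×133 + 0.25×5.29 = 13.15
Denominator = 1×141 + 0.051×12.4 + 0.25×121 = 171.9
Vm = 24.9 · ln(0.07648) = 24.9 × (-2.5707) = -64.01 mV

-64.0 mV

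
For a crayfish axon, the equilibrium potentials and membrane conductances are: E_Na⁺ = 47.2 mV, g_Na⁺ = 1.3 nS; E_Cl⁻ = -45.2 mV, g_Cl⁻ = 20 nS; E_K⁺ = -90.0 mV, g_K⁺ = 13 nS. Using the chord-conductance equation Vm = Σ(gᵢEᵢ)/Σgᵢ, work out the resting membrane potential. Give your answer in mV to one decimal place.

-58.7 mV

Σ gᵢEᵢ = 1.3·(47.2) + 20·(-45.2) + 13·(-90.0) = -2012.64
Σ gᵢ = 1.3 + 20 + 13 = 34.3
Vm = -2012.64 / 34.3 = -58.68 mV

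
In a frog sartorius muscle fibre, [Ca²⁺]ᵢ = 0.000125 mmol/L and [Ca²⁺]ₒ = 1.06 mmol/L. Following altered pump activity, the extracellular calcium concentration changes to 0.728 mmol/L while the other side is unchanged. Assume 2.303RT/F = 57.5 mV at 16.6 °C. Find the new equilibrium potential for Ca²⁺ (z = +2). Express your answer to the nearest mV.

After the shift: [Ca²⁺]_out = 0.728, [Ca²⁺]_in = 0.000125 mmol/L.
E_new = (57.5/2)·log₁₀(0.728/0.000125) = 28.75 · (3.7652) = 108.25 mV

108 mV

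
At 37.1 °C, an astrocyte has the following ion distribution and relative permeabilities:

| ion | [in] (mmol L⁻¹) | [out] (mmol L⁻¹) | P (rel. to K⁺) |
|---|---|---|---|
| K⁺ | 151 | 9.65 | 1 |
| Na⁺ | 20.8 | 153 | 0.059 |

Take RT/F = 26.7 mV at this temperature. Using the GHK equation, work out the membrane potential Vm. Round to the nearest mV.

-56 mV

Vm = 26.7 · ln[(Σ P·[cation]ₒ + Σ P·[anion]ᵢ) / (Σ P·[cation]ᵢ + Σ P·[anion]ₒ)]
Numerator = 1×9.65 + 0.059×153 = 18.68
Denominator = 1×151 + 0.059×20.8 = 152.2
Vm = 26.7 · ln(0.12269) = 26.7 × (-2.0981) = -56.02 mV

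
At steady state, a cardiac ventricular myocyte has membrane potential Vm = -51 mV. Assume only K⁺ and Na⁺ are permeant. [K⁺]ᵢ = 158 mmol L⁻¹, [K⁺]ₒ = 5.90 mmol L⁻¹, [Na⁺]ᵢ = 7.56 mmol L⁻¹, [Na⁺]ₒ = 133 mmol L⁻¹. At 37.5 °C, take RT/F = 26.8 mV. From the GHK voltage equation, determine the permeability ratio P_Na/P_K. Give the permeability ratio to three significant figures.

0.134

Let α = P_Na/P_K. GHK: Vm = 26.8·ln[(Kₒ + α·Naₒ)/(Kᵢ + α·Naᵢ)].
e^(Vm/26.8) = e^(-51.0/26.8) = 0.14912
So 0.14912·(Kᵢ + α·Naᵢ) = Kₒ + α·Naₒ → α = (0.14912·158.0 − 5.9) / (133.0 − 0.14912·7.56)
α = (23.56 − 5.9) / (133.0 − 1.127) = 17.66/131.9 = 0.1339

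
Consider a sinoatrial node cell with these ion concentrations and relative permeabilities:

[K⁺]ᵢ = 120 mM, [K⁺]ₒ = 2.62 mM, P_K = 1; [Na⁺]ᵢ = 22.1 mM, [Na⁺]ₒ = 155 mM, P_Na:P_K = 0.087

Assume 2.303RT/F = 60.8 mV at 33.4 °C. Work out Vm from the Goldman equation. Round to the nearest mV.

-53 mV

Vm = 60.8 · log₁₀[(Σ P·[cation]ₒ + Σ P·[anion]ᵢ) / (Σ P·[cation]ᵢ + Σ P·[anion]ₒ)]
Numerator = 1×2.62 + 0.087×155 = 16.11
Denominator = 1×120 + 0.087×22.1 = 121.9
Vm = 60.8 · log₁₀(0.13209) = 60.8 × (-0.8791) = -53.45 mV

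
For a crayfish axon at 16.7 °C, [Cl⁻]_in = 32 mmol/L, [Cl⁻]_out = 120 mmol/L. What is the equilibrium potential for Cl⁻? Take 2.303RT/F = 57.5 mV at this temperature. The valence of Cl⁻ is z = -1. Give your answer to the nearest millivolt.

E = (57.5/z) · log₁₀([Cl⁻]_out/[Cl⁻]_in) with z = -1.
For an anion, dividing by z = -1 reverses the sign.
= (57.5/-1) · log₁₀(120/32) = -57.50 · log₁₀(3.75)
= -57.50 · (0.5740) = -33.01 mV

-33 mV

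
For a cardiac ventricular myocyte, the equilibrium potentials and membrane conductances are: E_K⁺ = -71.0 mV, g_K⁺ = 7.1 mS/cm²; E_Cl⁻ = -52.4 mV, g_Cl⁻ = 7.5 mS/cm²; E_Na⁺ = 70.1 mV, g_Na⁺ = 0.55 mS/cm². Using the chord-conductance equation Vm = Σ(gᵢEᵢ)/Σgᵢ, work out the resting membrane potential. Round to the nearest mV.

-57 mV

Σ gᵢEᵢ = 7.1·(-71.0) + 7.5·(-52.4) + 0.55·(70.1) = -858.54
Σ gᵢ = 7.1 + 7.5 + 0.55 = 15.15
Vm = -858.54 / 15.15 = -56.67 mV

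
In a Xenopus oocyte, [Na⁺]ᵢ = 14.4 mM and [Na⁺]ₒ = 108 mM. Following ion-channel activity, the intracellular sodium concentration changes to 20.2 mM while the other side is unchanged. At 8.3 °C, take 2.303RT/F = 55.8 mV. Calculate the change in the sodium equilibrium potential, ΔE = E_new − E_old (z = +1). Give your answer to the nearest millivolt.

E_old = (55.8/1)·log₁₀(108/14.4) = 48.83 mV
E_new = (55.8/1)·log₁₀(108/20.2) = 40.63 mV
ΔE = 40.63 − (48.83) = -8.20 mV

-8 mV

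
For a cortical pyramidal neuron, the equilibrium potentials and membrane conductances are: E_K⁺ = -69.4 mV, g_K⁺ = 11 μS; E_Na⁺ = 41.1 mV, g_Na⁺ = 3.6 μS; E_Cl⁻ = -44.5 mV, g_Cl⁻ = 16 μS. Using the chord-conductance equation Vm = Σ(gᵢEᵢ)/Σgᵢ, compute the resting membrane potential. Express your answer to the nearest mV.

-43 mV

Σ gᵢEᵢ = 11·(-69.4) + 3.6·(41.1) + 16·(-44.5) = -1327.44
Σ gᵢ = 11 + 3.6 + 16 = 30.6
Vm = -1327.44 / 30.6 = -43.38 mV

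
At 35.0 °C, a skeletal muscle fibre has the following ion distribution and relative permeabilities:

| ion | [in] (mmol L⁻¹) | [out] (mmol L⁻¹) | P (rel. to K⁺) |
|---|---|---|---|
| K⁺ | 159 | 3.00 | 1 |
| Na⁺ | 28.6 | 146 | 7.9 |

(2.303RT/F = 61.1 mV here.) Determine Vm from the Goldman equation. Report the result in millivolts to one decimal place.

29.2 mV

Vm = 61.1 · log₁₀[(Σ P·[cation]ₒ + Σ P·[anion]ᵢ) / (Σ P·[cation]ᵢ + Σ P·[anion]ₒ)]
Numerator = 1×3.00 + 7.9×146 = 1156
Denominator = 1×159 + 7.9×28.6 = 384.9
Vm = 61.1 · log₁₀(3.0041) = 61.1 × (0.4777) = 29.19 mV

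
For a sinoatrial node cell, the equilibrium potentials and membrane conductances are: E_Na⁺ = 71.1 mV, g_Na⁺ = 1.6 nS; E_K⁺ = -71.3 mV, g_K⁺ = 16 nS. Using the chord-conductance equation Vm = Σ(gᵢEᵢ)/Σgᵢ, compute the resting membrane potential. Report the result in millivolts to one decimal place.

Σ gᵢEᵢ = 1.6·(71.1) + 16·(-71.3) = -1027.04
Σ gᵢ = 1.6 + 16 = 17.6
Vm = -1027.04 / 17.6 = -58.35 mV

-58.4 mV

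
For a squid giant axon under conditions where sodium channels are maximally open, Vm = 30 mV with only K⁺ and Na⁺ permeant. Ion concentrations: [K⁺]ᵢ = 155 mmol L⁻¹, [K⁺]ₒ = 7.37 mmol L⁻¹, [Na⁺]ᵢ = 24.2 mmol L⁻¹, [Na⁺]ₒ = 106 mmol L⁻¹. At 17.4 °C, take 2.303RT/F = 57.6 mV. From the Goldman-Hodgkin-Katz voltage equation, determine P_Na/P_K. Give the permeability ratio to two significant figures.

20

Let α = P_Na/P_K. GHK: Vm = 57.6·log₁₀[(Kₒ + α·Naₒ)/(Kᵢ + α·Naᵢ)].
10^(Vm/57.6) = 10^(30.0/57.6) = 3.3177
So 3.3177·(Kᵢ + α·Naᵢ) = Kₒ + α·Naₒ → α = (3.3177·155.0 − 7.37) / (106.0 − 3.3177·24.2)
α = (514.2 − 7.37) / (106.0 − 80.29) = 506.9/25.71 = 19.71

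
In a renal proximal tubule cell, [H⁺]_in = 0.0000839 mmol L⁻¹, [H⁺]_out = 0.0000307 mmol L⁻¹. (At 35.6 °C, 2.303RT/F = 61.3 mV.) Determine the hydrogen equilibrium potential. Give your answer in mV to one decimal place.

-26.8 mV

E = (61.3/z) · log₁₀([H⁺]_out/[H⁺]_in) with z = +1.
= (61.3/1) · log₁₀(0.0000307/0.0000839) = 61.30 · log₁₀(0.3659)
= 61.30 · (-0.4366) = -26.77 mV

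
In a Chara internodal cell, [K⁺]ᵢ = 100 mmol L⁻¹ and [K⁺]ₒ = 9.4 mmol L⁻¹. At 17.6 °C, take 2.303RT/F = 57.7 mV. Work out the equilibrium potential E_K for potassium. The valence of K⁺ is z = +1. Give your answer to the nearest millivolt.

E = (57.7/z) · log₁₀([K⁺]_out/[K⁺]_in) with z = +1.
= (57.7/1) · log₁₀(9.4/100) = 57.70 · log₁₀(0.094)
= 57.70 · (-1.0269) = -59.25 mV

-59 mV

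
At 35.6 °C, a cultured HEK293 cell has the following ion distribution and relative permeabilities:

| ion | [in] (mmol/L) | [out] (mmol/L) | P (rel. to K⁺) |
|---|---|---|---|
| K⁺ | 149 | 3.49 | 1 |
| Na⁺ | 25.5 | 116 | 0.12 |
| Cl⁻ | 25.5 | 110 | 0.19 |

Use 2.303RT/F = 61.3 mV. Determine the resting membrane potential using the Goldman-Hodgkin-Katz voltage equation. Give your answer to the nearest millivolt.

Vm = 61.3 · log₁₀[(Σ P·[cation]ₒ + Σ P·[anion]ᵢ) / (Σ P·[cation]ᵢ + Σ P·[anion]ₒ)]
Numerator = 1×3.49 + 0.12×116 + 0.19×25.5 = 22.25
Denominator = 1×149 + 0.12×25.5 + 0.19×110 = 173
Vm = 61.3 · log₁₀(0.12867) = 61.3 × (-0.8905) = -54.59 mV

-55 mV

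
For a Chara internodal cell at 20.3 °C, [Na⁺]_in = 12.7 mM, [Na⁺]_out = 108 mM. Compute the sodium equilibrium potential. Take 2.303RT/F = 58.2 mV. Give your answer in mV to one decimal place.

54.1 mV

E = (58.2/z) · log₁₀([Na⁺]_out/[Na⁺]_in) with z = +1.
= (58.2/1) · log₁₀(108/12.7) = 58.20 · log₁₀(8.504)
= 58.20 · (0.9296) = 54.10 mV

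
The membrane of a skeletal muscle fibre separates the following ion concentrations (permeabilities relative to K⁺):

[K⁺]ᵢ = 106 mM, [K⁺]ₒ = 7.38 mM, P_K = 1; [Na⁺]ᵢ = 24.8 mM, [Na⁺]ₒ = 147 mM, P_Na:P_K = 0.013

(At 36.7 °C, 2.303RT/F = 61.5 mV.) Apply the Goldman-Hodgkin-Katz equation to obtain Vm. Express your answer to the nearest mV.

-65 mV

Vm = 61.5 · log₁₀[(Σ P·[cation]ₒ + Σ P·[anion]ᵢ) / (Σ P·[cation]ᵢ + Σ P·[anion]ₒ)]
Numerator = 1×7.38 + 0.013×147 = 9.291
Denominator = 1×106 + 0.013×24.8 = 106.3
Vm = 61.5 · log₁₀(0.087385) = 61.5 × (-1.0586) = -65.10 mV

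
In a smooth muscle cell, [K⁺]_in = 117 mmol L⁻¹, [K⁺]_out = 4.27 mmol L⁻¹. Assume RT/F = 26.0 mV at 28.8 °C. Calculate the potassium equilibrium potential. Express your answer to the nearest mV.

-86 mV

E = (26.0/z) · ln([K⁺]_out/[K⁺]_in) with z = +1.
= (26.0/1) · ln(4.27/117) = 26.00 · ln(0.0365)
= 26.00 · (-3.3106) = -86.07 mV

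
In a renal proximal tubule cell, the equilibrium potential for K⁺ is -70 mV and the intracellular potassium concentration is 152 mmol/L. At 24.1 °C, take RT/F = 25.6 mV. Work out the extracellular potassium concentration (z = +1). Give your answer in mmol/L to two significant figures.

9.9 mmol/L

Nernst: E = (25.6/1) · ln([out]/[in]), so ln([out]/[in]) = -70.0 × 1 / 25.6 = -2.7344.
[out]/[in] = e^(-2.7344) = 0.06493.
[out] = 0.06493 × 152 = 9.87 mmol/L.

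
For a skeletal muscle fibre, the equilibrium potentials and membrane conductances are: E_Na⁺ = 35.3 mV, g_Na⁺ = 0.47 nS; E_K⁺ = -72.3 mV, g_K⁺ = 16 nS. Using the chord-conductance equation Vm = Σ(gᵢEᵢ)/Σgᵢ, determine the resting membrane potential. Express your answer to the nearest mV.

Σ gᵢEᵢ = 0.47·(35.3) + 16·(-72.3) = -1140.21
Σ gᵢ = 0.47 + 16 = 16.47
Vm = -1140.21 / 16.47 = -69.23 mV

-69 mV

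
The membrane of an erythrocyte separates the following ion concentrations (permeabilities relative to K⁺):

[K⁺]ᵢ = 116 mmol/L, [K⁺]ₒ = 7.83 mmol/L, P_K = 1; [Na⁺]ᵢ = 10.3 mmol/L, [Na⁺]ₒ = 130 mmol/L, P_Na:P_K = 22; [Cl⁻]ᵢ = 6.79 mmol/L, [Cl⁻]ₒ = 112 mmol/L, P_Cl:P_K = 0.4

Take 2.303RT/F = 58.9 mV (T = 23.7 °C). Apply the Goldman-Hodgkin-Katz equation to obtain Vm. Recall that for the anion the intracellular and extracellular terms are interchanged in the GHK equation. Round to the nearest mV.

51 mV

Vm = 58.9 · log₁₀[(Σ P·[cation]ₒ + Σ P·[anion]ᵢ) / (Σ P·[cation]ᵢ + Σ P·[anion]ₒ)]
Numerator = 1×7.83 + 22×130 + 0.4×6.79 = 2871
Denominator = 1×116 + 22×10.3 + 0.4×112 = 387.4
Vm = 58.9 · log₁₀(7.4098) = 58.9 × (0.8698) = 51.23 mV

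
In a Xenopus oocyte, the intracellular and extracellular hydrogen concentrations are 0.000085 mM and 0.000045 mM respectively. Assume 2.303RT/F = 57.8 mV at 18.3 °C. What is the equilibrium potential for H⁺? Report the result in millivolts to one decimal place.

-16.0 mV

E = (57.8/z) · log₁₀([H⁺]_out/[H⁺]_in) with z = +1.
= (57.8/1) · log₁₀(0.000045/0.000085) = 57.80 · log₁₀(0.5294)
= 57.80 · (-0.2762) = -15.96 mV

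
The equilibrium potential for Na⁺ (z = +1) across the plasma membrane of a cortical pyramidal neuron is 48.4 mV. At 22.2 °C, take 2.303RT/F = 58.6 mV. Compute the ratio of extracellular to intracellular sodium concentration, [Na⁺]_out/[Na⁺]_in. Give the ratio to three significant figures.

6.70

log₁₀([out]/[in]) = E·z/(58.6) = 48.4 × 1 / 58.6 = 0.8259
[out]/[in] = 10^(0.8259) = 6.698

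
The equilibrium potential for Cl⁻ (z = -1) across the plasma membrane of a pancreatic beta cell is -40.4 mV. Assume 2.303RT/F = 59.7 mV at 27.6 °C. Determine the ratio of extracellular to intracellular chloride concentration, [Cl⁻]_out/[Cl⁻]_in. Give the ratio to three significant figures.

4.75

log₁₀([out]/[in]) = E·z/(59.7) = -40.4 × -1 / 59.7 = 0.6767
[out]/[in] = 10^(0.6767) = 4.75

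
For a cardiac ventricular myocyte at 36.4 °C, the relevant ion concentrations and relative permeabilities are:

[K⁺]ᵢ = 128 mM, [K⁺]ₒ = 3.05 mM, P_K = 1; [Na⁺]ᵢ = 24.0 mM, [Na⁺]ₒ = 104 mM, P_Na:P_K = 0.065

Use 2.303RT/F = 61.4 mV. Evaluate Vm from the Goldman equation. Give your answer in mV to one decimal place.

-68.8 mV

Vm = 61.4 · log₁₀[(Σ P·[cation]ₒ + Σ P·[anion]ᵢ) / (Σ P·[cation]ᵢ + Σ P·[anion]ₒ)]
Numerator = 1×3.05 + 0.065×104 = 9.81
Denominator = 1×128 + 0.065×24.0 = 129.6
Vm = 61.4 · log₁₀(0.075718) = 61.4 × (-1.1208) = -68.82 mV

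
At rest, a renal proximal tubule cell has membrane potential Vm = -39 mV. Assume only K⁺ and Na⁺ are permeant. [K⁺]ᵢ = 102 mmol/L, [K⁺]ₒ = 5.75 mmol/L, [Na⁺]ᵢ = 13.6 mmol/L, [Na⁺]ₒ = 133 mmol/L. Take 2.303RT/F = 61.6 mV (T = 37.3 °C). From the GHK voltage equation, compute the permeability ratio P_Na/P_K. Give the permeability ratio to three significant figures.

0.139

Let α = P_Na/P_K. GHK: Vm = 61.6·log₁₀[(Kₒ + α·Naₒ)/(Kᵢ + α·Naᵢ)].
10^(Vm/61.6) = 10^(-39.0/61.6) = 0.23275
So 0.23275·(Kᵢ + α·Naᵢ) = Kₒ + α·Naₒ → α = (0.23275·102.0 − 5.75) / (133.0 − 0.23275·13.6)
α = (23.74 − 5.75) / (133.0 − 3.165) = 17.99/129.8 = 0.1386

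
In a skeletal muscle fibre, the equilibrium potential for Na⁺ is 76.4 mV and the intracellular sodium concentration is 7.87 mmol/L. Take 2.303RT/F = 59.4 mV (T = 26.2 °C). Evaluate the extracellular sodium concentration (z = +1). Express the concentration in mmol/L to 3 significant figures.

152 mmol/L

Nernst: E = (59.4/1) · log₁₀([out]/[in]), so log₁₀([out]/[in]) = 76.4 × 1 / 59.4 = 1.2862.
[out]/[in] = 10^(1.2862) = 19.33.
[out] = 19.33 × 7.87 = 152.1 mmol/L.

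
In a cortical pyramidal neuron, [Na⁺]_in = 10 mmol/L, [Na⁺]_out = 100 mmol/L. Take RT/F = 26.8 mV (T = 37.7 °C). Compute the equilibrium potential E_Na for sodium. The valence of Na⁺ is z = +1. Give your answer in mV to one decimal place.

E = (26.8/z) · ln([Na⁺]_out/[Na⁺]_in) with z = +1.
= (26.8/1) · ln(100/10) = 26.80 · ln(10)
= 26.80 · (2.3026) = 61.71 mV

61.7 mV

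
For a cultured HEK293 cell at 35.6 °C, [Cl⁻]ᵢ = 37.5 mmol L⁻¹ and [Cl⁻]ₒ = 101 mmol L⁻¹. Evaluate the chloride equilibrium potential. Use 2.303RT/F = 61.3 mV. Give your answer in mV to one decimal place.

E = (61.3/z) · log₁₀([Cl⁻]_out/[Cl⁻]_in) with z = -1.
For an anion, dividing by z = -1 reverses the sign.
= (61.3/-1) · log₁₀(101/37.5) = -61.30 · log₁₀(2.693)
= -61.30 · (0.4303) = -26.38 mV

-26.4 mV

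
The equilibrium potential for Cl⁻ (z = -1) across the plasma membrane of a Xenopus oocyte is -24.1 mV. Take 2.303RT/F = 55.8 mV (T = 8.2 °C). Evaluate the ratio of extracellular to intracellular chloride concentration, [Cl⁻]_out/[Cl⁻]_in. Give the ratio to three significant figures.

log₁₀([out]/[in]) = E·z/(55.8) = -24.1 × -1 / 55.8 = 0.4319
[out]/[in] = 10^(0.4319) = 2.703

2.70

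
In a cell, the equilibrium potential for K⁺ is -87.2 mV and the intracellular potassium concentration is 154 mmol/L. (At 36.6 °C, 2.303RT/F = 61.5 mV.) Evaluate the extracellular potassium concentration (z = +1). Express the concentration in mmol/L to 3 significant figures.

Nernst: E = (61.5/1) · log₁₀([out]/[in]), so log₁₀([out]/[in]) = -87.2 × 1 / 61.5 = -1.4179.
[out]/[in] = 10^(-1.4179) = 0.0382.
[out] = 0.0382 × 154 = 5.883 mmol/L.

5.88 mmol/L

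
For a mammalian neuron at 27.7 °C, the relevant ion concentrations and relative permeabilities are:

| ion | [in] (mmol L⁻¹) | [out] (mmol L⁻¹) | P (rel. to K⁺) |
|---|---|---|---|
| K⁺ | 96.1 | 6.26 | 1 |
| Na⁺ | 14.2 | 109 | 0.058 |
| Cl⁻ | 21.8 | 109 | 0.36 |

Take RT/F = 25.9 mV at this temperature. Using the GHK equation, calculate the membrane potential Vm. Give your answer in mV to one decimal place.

-49.1 mV

Vm = 25.9 · ln[(Σ P·[cation]ₒ + Σ P·[anion]ᵢ) / (Σ P·[cation]ᵢ + Σ P·[anion]ₒ)]
Numerator = 1×6.26 + 0.058×109 + 0.36×21.8 = 20.43
Denominator = 1×96.1 + 0.058×14.2 + 0.36×109 = 136.2
Vm = 25.9 · ln(0.15004) = 25.9 × (-1.8969) = -49.13 mV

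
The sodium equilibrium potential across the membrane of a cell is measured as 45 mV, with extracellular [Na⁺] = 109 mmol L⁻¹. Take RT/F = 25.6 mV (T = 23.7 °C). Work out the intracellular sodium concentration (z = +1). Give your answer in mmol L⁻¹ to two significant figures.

19 mmol L⁻¹

Nernst: E = (25.6/1) · ln([out]/[in]), so ln([out]/[in]) = 45.0 × 1 / 25.6 = 1.7578.
[out]/[in] = e^(1.7578) = 5.8.
[in] = 109 / 5.8 = 18.79 mmol L⁻¹.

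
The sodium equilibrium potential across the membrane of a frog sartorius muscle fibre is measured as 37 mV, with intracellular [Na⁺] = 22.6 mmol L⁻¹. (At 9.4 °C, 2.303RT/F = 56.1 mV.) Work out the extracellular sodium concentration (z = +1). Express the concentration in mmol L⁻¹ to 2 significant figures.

100 mmol L⁻¹

Nernst: E = (56.1/1) · log₁₀([out]/[in]), so log₁₀([out]/[in]) = 37.0 × 1 / 56.1 = 0.6595.
[out]/[in] = 10^(0.6595) = 4.566.
[out] = 4.566 × 22.6 = 103.2 mmol L⁻¹.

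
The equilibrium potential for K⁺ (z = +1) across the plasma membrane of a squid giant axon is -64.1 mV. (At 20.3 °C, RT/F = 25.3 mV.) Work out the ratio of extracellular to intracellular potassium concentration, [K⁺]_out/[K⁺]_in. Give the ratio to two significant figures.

0.079

ln([out]/[in]) = E·z/(25.3) = -64.1 × 1 / 25.3 = -2.5336
[out]/[in] = e^(-2.5336) = 0.07937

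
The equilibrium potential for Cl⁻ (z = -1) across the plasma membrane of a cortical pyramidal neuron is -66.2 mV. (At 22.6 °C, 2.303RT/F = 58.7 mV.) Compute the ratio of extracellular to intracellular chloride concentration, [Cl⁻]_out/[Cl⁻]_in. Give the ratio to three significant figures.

log₁₀([out]/[in]) = E·z/(58.7) = -66.2 × -1 / 58.7 = 1.1278
[out]/[in] = 10^(1.1278) = 13.42

13.4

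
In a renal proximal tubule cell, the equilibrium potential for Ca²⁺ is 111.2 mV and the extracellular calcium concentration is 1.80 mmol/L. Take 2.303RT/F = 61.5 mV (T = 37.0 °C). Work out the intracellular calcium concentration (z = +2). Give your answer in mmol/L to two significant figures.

Nernst: E = (61.5/2) · log₁₀([out]/[in]), so log₁₀([out]/[in]) = 111.2 × 2 / 61.5 = 3.6163.
[out]/[in] = 10^(3.6163) = 4133.
[in] = 1.80 / 4133 = 0.0004355 mmol/L.

0.00044 mmol/L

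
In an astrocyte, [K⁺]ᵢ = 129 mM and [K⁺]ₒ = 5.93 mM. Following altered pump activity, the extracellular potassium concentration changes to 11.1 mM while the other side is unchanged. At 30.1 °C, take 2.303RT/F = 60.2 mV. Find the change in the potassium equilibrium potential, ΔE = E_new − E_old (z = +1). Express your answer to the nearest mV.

16 mV

E_old = (60.2/1)·log₁₀(5.93/129) = -80.52 mV
E_new = (60.2/1)·log₁₀(11.1/129) = -64.13 mV
ΔE = -64.13 − (-80.52) = 16.39 mV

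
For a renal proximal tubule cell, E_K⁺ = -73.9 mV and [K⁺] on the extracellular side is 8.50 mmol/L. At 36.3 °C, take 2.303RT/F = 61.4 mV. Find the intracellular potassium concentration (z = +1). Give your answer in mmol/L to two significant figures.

Nernst: E = (61.4/1) · log₁₀([out]/[in]), so log₁₀([out]/[in]) = -73.9 × 1 / 61.4 = -1.2036.
[out]/[in] = 10^(-1.2036) = 0.06258.
[in] = 8.50 / 0.06258 = 135.8 mmol/L.

140 mmol/L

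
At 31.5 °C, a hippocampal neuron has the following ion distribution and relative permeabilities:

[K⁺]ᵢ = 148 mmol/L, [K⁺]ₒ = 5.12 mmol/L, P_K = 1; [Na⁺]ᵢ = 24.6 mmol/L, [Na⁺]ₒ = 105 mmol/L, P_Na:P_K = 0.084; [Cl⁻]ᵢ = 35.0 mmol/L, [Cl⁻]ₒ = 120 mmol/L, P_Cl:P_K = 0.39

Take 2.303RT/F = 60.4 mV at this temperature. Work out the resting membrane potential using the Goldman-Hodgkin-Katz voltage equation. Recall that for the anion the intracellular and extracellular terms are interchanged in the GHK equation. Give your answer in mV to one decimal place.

Vm = 60.4 · log₁₀[(Σ P·[cation]ₒ + Σ P·[anion]ᵢ) / (Σ P·[cation]ᵢ + Σ P·[anion]ₒ)]
Numerator = 1×5.12 + 0.084×105 + 0.39×35.0 = 27.59
Denominator = 1×148 + 0.084×24.6 + 0.39×120 = 196.9
Vm = 60.4 · log₁₀(0.14015) = 60.4 × (-0.8534) = -51.55 mV

-51.5 mV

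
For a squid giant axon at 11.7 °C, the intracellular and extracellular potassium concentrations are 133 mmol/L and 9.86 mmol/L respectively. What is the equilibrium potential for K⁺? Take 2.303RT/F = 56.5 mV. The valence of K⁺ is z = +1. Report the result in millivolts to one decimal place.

-63.8 mV

E = (56.5/z) · log₁₀([K⁺]_out/[K⁺]_in) with z = +1.
= (56.5/1) · log₁₀(9.86/133) = 56.50 · log₁₀(0.07414)
= 56.50 · (-1.1300) = -63.84 mV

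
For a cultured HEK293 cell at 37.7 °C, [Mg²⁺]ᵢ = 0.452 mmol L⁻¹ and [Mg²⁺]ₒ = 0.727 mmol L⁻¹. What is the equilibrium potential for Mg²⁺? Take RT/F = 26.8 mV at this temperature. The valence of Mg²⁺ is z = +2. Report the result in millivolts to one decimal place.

6.4 mV

E = (26.8/z) · ln([Mg²⁺]_out/[Mg²⁺]_in) with z = +2.
= (26.8/2) · ln(0.727/0.452) = 13.40 · ln(1.608)
= 13.40 · (0.4752) = 6.37 mV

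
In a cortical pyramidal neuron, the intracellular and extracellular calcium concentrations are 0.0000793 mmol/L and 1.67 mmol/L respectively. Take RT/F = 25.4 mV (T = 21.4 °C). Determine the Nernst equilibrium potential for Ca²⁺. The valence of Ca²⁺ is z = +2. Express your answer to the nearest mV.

E = (25.4/z) · ln([Ca²⁺]_out/[Ca²⁺]_in) with z = +2.
= (25.4/2) · ln(1.67/0.0000793) = 12.70 · ln(2.106e+04)
= 12.70 · (9.9551) = 126.43 mV

126 mV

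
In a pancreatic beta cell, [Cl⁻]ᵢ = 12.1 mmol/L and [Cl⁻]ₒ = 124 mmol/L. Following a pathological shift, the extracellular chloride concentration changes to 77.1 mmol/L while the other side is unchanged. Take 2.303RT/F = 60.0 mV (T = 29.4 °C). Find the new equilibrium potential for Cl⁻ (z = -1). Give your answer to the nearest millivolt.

After the shift: [Cl⁻]_out = 77.1, [Cl⁻]_in = 12.1 mmol/L.
E_new = (60.0/-1)·log₁₀(77.1/12.1) = -60.00 · (0.8043) = -48.26 mV

-48 mV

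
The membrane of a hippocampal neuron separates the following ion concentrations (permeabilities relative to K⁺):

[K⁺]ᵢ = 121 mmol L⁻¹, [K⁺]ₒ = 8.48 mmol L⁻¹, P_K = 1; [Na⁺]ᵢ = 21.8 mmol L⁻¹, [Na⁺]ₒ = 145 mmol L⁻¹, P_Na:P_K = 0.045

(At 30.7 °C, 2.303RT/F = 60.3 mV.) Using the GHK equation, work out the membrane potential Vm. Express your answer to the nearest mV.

-55 mV

Vm = 60.3 · log₁₀[(Σ P·[cation]ₒ + Σ P·[anion]ᵢ) / (Σ P·[cation]ᵢ + Σ P·[anion]ₒ)]
Numerator = 1×8.48 + 0.045×145 = 15
Denominator = 1×121 + 0.045×21.8 = 122
Vm = 60.3 · log₁₀(0.12301) = 60.3 × (-0.9101) = -54.88 mV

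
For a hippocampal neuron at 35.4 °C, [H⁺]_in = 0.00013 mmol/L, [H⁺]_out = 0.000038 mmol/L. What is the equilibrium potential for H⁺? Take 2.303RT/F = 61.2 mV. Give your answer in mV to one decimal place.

-32.7 mV

E = (61.2/z) · log₁₀([H⁺]_out/[H⁺]_in) with z = +1.
= (61.2/1) · log₁₀(0.000038/0.00013) = 61.20 · log₁₀(0.2923)
= 61.20 · (-0.5342) = -32.69 mV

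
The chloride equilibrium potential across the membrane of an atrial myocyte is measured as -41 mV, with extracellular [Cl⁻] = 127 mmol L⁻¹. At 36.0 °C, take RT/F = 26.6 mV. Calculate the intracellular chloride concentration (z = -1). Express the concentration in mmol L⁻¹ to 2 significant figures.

Nernst: E = (26.6/-1) · ln([out]/[in]), so ln([out]/[in]) = -41.0 × -1 / 26.6 = 1.5414.
[out]/[in] = e^(1.5414) = 4.671.
[in] = 127 / 4.671 = 27.19 mmol L⁻¹.

27 mmol L⁻¹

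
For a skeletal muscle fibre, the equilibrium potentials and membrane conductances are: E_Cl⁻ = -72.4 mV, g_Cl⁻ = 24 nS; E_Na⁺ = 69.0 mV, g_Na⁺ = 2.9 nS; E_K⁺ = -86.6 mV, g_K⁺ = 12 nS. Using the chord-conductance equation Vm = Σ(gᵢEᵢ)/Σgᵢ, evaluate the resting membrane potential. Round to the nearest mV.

Σ gᵢEᵢ = 24·(-72.4) + 2.9·(69.0) + 12·(-86.6) = -2576.70
Σ gᵢ = 24 + 2.9 + 12 = 38.9
Vm = -2576.70 / 38.9 = -66.24 mV

-66 mV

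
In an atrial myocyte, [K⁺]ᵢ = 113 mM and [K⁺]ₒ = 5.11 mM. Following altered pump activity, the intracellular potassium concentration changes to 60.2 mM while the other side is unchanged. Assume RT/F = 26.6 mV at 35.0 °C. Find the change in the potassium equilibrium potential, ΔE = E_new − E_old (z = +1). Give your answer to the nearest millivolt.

17 mV

E_old = (26.6/1)·ln(5.11/113) = -82.36 mV
E_new = (26.6/1)·ln(5.11/60.2) = -65.61 mV
ΔE = -65.61 − (-82.36) = 16.75 mV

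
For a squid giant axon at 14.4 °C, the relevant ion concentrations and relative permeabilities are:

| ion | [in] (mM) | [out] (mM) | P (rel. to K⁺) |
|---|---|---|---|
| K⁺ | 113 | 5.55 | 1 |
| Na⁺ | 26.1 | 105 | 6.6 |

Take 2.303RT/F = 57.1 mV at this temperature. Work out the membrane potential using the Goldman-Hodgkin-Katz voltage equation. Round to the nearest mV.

22 mV

Vm = 57.1 · log₁₀[(Σ P·[cation]ₒ + Σ P·[anion]ᵢ) / (Σ P·[cation]ᵢ + Σ P·[anion]ₒ)]
Numerator = 1×5.55 + 6.6×105 = 698.5
Denominator = 1×113 + 6.6×26.1 = 285.3
Vm = 57.1 · log₁₀(2.4488) = 57.1 × (0.3890) = 22.21 mV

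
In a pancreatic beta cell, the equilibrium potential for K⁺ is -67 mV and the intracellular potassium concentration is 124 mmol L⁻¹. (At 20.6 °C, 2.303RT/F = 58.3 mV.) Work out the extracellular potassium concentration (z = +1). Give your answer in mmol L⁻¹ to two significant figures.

Nernst: E = (58.3/1) · log₁₀([out]/[in]), so log₁₀([out]/[in]) = -67.0 × 1 / 58.3 = -1.1492.
[out]/[in] = 10^(-1.1492) = 0.07092.
[out] = 0.07092 × 124 = 8.794 mmol L⁻¹.

8.8 mmol L⁻¹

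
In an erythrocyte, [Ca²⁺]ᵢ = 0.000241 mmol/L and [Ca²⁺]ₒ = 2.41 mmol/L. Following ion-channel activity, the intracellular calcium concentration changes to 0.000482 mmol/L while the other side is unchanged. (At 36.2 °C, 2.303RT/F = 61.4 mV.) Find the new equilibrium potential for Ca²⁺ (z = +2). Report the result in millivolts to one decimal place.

After the shift: [Ca²⁺]_out = 2.41, [Ca²⁺]_in = 0.000482 mmol/L.
E_new = (61.4/2)·log₁₀(2.41/0.000482) = 30.70 · (3.6990) = 113.56 mV

113.6 mV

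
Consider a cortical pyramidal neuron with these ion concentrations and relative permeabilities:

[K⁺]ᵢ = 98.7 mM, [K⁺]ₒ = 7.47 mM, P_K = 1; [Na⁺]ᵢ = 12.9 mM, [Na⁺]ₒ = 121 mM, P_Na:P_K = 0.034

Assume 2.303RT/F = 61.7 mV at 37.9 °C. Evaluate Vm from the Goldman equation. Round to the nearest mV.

-58 mV

Vm = 61.7 · log₁₀[(Σ P·[cation]ₒ + Σ P·[anion]ᵢ) / (Σ P·[cation]ᵢ + Σ P·[anion]ₒ)]
Numerator = 1×7.47 + 0.034×121 = 11.58
Denominator = 1×98.7 + 0.034×12.9 = 99.14
Vm = 61.7 · log₁₀(0.11685) = 61.7 × (-0.9324) = -57.53 mV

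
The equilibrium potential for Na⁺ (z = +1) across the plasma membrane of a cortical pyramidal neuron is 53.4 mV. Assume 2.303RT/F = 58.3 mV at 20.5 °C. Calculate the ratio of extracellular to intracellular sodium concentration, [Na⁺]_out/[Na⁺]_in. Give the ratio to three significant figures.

8.24

log₁₀([out]/[in]) = E·z/(58.3) = 53.4 × 1 / 58.3 = 0.9160
[out]/[in] = 10^(0.9160) = 8.24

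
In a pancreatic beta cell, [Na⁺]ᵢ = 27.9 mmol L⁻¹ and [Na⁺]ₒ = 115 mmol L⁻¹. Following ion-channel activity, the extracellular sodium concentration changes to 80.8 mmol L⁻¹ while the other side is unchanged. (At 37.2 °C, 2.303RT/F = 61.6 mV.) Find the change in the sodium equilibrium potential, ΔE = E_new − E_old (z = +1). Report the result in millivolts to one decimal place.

E_old = (61.6/1)·log₁₀(115/27.9) = 37.89 mV
E_new = (61.6/1)·log₁₀(80.8/27.9) = 28.45 mV
ΔE = 28.45 − (37.89) = -9.44 mV

-9.4 mV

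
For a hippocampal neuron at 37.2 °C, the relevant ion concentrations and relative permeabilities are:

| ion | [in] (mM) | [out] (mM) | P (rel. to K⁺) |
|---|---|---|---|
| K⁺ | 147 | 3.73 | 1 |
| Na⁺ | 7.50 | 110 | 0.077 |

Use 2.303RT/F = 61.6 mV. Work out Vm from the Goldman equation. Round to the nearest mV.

Vm = 61.6 · log₁₀[(Σ P·[cation]ₒ + Σ P·[anion]ᵢ) / (Σ P·[cation]ᵢ + Σ P·[anion]ₒ)]
Numerator = 1×3.73 + 0.077×110 = 12.2
Denominator = 1×147 + 0.077×7.50 = 147.6
Vm = 61.6 · log₁₀(0.082668) = 61.6 × (-1.0827) = -66.69 mV

-67 mV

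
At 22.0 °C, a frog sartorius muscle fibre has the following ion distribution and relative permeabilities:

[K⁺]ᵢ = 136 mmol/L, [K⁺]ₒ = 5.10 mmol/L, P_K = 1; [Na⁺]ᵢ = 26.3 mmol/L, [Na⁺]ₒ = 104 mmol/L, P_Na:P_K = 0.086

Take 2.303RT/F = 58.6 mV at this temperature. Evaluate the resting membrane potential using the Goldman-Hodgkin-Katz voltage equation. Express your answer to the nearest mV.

-58 mV

Vm = 58.6 · log₁₀[(Σ P·[cation]ₒ + Σ P·[anion]ᵢ) / (Σ P·[cation]ᵢ + Σ P·[anion]ₒ)]
Numerator = 1×5.10 + 0.086×104 = 14.04
Denominator = 1×136 + 0.086×26.3 = 138.3
Vm = 58.6 · log₁₀(0.10158) = 58.6 × (-0.9932) = -58.20 mV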